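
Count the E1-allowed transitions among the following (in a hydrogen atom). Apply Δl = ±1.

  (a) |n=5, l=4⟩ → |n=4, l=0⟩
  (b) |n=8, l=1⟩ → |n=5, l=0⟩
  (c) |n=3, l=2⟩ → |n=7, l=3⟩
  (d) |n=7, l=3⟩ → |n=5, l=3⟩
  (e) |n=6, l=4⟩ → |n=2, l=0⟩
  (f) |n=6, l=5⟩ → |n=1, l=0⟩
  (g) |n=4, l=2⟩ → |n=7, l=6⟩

(a) forbidden — Δl = -4 (E1 requires Δl = ±1)
(b) allowed
(c) allowed
(d) forbidden — Δl = +0 (E1 requires Δl = ±1)
(e) forbidden — Δl = -4 (E1 requires Δl = ±1)
(f) forbidden — Δl = -5 (E1 requires Δl = ±1)
(g) forbidden — Δl = +4 (E1 requires Δl = ±1)
Total allowed: 2 of 7.

2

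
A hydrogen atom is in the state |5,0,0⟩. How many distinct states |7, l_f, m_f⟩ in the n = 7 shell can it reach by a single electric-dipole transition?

E1 requires Δl = ±1, so l_f ∈ {-1, 1}; with 0 ≤ l_f ≤ n_f−1 = 6, the allowed l_f values are {1}.
For l_f = 1: m_f ∈ {m_i−1, m_i, m_i+1} ∩ [−1, 1] = {-1, 0, 1} → 3 states.
Total: 3.

3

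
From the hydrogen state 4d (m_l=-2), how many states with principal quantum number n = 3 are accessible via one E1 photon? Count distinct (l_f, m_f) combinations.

1

E1 requires Δl = ±1, so l_f ∈ {1, 3}; with 0 ≤ l_f ≤ n_f−1 = 2, the allowed l_f values are {1}.
For l_f = 1: m_f ∈ {m_i−1, m_i, m_i+1} ∩ [−1, 1] = {-1} → 1 state.
Total: 1.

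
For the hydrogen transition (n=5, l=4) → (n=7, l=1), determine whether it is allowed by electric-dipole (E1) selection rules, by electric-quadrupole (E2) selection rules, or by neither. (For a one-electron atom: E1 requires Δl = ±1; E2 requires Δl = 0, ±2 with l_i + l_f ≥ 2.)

neither

Δl = 1 − 4 = -3; l_i + l_f = 5.
E1 (Δl = ±1): not satisfied.
E2 (Δl = 0,±2, l_i+l_f ≥ 2): not satisfied.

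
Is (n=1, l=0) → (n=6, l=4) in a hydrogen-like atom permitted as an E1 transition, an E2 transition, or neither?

neither

Δl = 4 − 0 = +4; l_i + l_f = 4.
E1 (Δl = ±1): not satisfied.
E2 (Δl = 0,±2, l_i+l_f ≥ 2): not satisfied.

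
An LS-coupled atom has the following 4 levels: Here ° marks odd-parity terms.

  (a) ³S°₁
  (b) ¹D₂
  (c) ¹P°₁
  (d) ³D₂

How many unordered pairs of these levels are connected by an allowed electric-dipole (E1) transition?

1

(a)–(b): forbidden (ΔS, ΔL).
(a)–(c): forbidden (parity, ΔS).
(a)–(d): forbidden (ΔL).
(b)–(c): allowed.
(b)–(d): forbidden (parity, ΔS).
(c)–(d): forbidden (ΔS).
Allowed pairs: 1 of 6.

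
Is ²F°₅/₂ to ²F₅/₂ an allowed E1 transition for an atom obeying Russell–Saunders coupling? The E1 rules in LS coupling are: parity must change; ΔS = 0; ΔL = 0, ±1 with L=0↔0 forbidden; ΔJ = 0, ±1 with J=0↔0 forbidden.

Reading off the term symbols: S 1/2→1/2, L 3→3, J 5/2→5/2, parity odd→even.
Parity must change: odd → even — ✓.
ΔS = 0: S: 1/2 → 1/2 — ✓.
ΔL = 0, ±1 (not L=0↔0): L: 3 → 3, ΔL = +0 — ✓.
ΔJ = 0, ±1 (not J=0↔0): J: 5/2 → 5/2, ΔJ = +0 — ✓.
All four E1 rules are satisfied.

allowed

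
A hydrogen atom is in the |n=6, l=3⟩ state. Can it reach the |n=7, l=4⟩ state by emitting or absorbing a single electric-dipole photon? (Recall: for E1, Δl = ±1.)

Initial l = 3, final l = 4, so Δl = +1. E1 requires Δl = ±1: ✓.
All E1 selection rules are satisfied.

allowed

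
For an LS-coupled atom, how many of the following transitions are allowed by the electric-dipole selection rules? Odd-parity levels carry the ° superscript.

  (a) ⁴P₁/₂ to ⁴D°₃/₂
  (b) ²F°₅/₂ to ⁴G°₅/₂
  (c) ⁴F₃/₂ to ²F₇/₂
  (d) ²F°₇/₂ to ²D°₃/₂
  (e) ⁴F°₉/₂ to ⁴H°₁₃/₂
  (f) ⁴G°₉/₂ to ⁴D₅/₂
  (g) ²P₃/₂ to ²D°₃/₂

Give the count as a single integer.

2

(a) allowed
(b) forbidden (parity, ΔS fail)
(c) forbidden (parity, ΔS, ΔJ fail)
(d) forbidden (parity, ΔJ fail)
(e) forbidden (parity, ΔL, ΔJ fail)
(f) forbidden (ΔL, ΔJ fail)
(g) allowed
Total allowed: 2 of 7.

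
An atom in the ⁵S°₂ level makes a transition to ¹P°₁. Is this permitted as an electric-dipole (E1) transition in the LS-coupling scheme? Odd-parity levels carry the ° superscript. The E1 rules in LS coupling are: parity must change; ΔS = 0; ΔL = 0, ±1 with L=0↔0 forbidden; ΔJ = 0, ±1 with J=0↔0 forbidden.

forbidden

Reading off the term symbols: S 2→0, L 0→1, J 2→1, parity odd→odd.
ΔL = 0, ±1 (not L=0↔0): L: 0 → 1, ΔL = +1 — ✓.
ΔS = 0: S: 2 → 0 — ✗.
Parity must change: odd → odd — ✗.
ΔJ = 0, ±1 (not J=0↔0): J: 2 → 1, ΔJ = -1 — ✓.
Rule(s) violated: parity, ΔS.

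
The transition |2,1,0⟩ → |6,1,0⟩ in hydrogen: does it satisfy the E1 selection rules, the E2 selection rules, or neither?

Δl = 1 − 1 = +0; l_i + l_f = 2.
Δm_l = +0.
E1 (Δl = ±1, |Δm_l| ≤ 1): not satisfied.
E2 (Δl = 0,±2, l_i+l_f ≥ 2, |Δm_l| ≤ 2): satisfied.

E2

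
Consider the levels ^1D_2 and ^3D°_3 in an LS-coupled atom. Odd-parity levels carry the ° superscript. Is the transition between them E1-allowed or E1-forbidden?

Parity must change: even → odd — ok.
ΔS = 0: S: 0 → 1 — fails.
ΔL = 0, ±1 (not L=0↔0): L: 2 → 2, ΔL = +0 — ok.
ΔJ = 0, ±1 (not J=0↔0): J: 2 → 3, ΔJ = +1 — ok.
Rule(s) violated: ΔS.

forbidden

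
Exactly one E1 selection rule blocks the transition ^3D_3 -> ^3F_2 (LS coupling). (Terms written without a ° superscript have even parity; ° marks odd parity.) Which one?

Parity must change: even → even — ✗.
ΔL = 0, ±1 (not L=0↔0): L: 2 → 3, ΔL = +1 — ✓.
ΔJ = 0, ±1 (not J=0↔0): J: 3 → 2, ΔJ = -1 — ✓.
ΔS = 0: S: 1 → 1 — ✓.

parity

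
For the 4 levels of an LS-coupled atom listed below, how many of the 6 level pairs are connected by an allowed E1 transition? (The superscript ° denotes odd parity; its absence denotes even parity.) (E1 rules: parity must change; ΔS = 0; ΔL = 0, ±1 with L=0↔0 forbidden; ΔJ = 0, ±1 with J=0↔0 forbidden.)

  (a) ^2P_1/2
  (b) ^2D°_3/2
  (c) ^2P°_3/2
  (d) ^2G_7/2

(a)–(b): allowed.
(a)–(c): allowed.
(a)–(d): forbidden (parity, ΔL, ΔJ).
(b)–(c): forbidden (parity).
(b)–(d): forbidden (ΔL, ΔJ).
(c)–(d): forbidden (ΔL, ΔJ).
Allowed pairs: 2 of 6.

2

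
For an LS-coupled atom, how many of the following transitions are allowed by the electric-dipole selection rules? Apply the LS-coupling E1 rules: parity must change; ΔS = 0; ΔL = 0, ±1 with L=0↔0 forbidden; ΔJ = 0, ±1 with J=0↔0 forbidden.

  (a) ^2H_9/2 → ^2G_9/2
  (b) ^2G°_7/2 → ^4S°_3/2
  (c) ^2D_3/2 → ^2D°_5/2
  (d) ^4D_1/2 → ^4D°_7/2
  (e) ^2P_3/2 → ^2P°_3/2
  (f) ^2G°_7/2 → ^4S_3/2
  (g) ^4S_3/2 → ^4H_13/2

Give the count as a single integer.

(a) forbidden (parity fails)
(b) forbidden (parity, ΔS, ΔL, ΔJ fail)
(c) allowed
(d) forbidden (ΔJ fails)
(e) allowed
(f) forbidden (ΔS, ΔL, ΔJ fail)
(g) forbidden (parity, ΔL, ΔJ fail)
Total allowed: 2 of 7.

2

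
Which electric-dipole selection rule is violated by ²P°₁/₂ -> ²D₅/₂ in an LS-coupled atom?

Reading off the term symbols: S 1/2→1/2, L 1→2, J 1/2→5/2, parity odd→even.
ΔL = 0, ±1 (not L=0↔0): L: 1 → 2, ΔL = +1 — ok.
Parity must change: odd → even — ok.
ΔJ = 0, ±1 (not J=0↔0): J: 1/2 → 5/2, ΔJ = +2 — fails.
ΔS = 0: S: 1/2 → 1/2 — ok.

the ΔJ = 0, ±1 rule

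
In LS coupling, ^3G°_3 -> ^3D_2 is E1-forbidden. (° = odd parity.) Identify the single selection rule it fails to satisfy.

Initial level: S=1, L=4, J=3, parity odd. Final level: S=1, L=2, J=2, parity even.
Parity must change: odd → even — ✓.
ΔS = 0: S: 1 → 1 — ✓.
ΔL = 0, ±1 (not L=0↔0): L: 4 → 2, ΔL = -2 — ✗.
ΔJ = 0, ±1 (not J=0↔0): J: 3 → 2, ΔJ = -1 — ✓.

the ΔL = 0, ±1 rule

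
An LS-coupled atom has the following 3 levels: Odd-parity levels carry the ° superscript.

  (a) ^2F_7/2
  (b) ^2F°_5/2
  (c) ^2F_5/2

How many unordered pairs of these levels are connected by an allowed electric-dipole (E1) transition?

(a)–(b): allowed.
(a)–(c): forbidden (parity).
(b)–(c): allowed.
Allowed pairs: 2 of 3.

2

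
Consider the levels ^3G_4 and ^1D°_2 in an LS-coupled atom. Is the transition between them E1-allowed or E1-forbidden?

Initial level: S=1, L=4, J=4, parity even. Final level: S=0, L=2, J=2, parity odd.
Parity must change: even → odd — satisfied.
ΔS = 0: S: 1 → 0 — violated.
ΔL = 0, ±1 (not L=0↔0): L: 4 → 2, ΔL = -2 — violated.
ΔJ = 0, ±1 (not J=0↔0): J: 4 → 2, ΔJ = -2 — violated.
Rule(s) violated: ΔS, ΔL, ΔJ.

forbidden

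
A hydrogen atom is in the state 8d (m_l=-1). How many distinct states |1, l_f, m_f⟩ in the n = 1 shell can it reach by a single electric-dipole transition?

0

E1 requires l_f ∈ {1, 3}, but neither lies in [0, 0], so no final state is reachable.
Total: 0.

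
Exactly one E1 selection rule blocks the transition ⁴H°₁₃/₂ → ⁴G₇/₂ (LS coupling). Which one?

the ΔJ = 0, ±1 rule

Parity must change: odd → even — passes.
ΔS = 0: S: 3/2 → 3/2 — passes.
ΔL = 0, ±1 (not L=0↔0): L: 5 → 4, ΔL = -1 — passes.
ΔJ = 0, ±1 (not J=0↔0): J: 13/2 → 7/2, ΔJ = -3 — fails.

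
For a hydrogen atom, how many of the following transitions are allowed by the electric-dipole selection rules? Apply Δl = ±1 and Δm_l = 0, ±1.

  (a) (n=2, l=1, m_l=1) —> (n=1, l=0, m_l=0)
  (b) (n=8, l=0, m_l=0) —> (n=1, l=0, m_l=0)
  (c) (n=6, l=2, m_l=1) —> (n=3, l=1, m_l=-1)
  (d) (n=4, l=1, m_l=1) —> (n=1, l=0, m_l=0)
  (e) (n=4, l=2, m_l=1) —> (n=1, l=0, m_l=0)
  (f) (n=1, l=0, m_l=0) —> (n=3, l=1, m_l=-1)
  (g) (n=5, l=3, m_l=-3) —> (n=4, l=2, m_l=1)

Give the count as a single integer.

3

(a) allowed
(b) forbidden — Δl = +0 (E1 requires Δl = ±1)
(c) forbidden — Δm_l = -2 (E1 requires Δm_l = 0, ±1)
(d) allowed
(e) forbidden — Δl = -2 (E1 requires Δl = ±1)
(f) allowed
(g) forbidden — Δm_l = +4 (E1 requires Δm_l = 0, ±1)
Total allowed: 3 of 7.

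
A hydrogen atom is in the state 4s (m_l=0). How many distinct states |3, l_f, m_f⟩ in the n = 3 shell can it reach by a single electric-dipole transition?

3

E1 requires Δl = ±1, so l_f ∈ {-1, 1}; with 0 ≤ l_f ≤ n_f−1 = 2, the allowed l_f values are {1}.
For l_f = 1: m_f ∈ {m_i−1, m_i, m_i+1} ∩ [−1, 1] = {-1, 0, 1} → 3 states.
Total: 3.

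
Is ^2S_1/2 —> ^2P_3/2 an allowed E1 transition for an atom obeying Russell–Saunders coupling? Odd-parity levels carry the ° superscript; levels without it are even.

Reading off the term symbols: S 1/2→1/2, L 0→1, J 1/2→3/2, parity even→even.
Parity must change: even → even — ✗.
ΔS = 0: S: 1/2 → 1/2 — ✓.
ΔL = 0, ±1 (not L=0↔0): L: 0 → 1, ΔL = +1 — ✓.
ΔJ = 0, ±1 (not J=0↔0): J: 1/2 → 3/2, ΔJ = +1 — ✓.
Rule(s) violated: parity.

forbidden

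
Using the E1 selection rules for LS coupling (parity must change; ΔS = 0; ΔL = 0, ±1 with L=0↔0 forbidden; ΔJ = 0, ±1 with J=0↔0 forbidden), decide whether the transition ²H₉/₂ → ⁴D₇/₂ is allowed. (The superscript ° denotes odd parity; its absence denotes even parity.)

Parity must change: even → even — fails.
ΔS = 0: S: 1/2 → 3/2 — fails.
ΔL = 0, ±1 (not L=0↔0): L: 5 → 2, ΔL = -3 — fails.
ΔJ = 0, ±1 (not J=0↔0): J: 9/2 → 7/2, ΔJ = -1 — passes.
Rule(s) violated: parity, ΔS, ΔL.

forbidden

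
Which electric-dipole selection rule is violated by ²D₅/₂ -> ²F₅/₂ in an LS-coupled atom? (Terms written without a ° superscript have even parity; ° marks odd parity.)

Reading off the term symbols: S 1/2→1/2, L 2→3, J 5/2→5/2, parity even→even.
Parity must change: even → even — fails.
ΔL = 0, ±1 (not L=0↔0): L: 2 → 3, ΔL = +1 — ok.
ΔJ = 0, ±1 (not J=0↔0): J: 5/2 → 5/2, ΔJ = +0 — ok.
ΔS = 0: S: 1/2 → 1/2 — ok.

parity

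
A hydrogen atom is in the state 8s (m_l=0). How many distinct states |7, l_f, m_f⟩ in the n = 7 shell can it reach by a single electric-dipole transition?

3

E1 requires Δl = ±1, so l_f ∈ {-1, 1}; with 0 ≤ l_f ≤ n_f−1 = 6, the allowed l_f values are {1}.
For l_f = 1: m_f ∈ {m_i−1, m_i, m_i+1} ∩ [−1, 1] = {-1, 0, 1} → 3 states.
Total: 3.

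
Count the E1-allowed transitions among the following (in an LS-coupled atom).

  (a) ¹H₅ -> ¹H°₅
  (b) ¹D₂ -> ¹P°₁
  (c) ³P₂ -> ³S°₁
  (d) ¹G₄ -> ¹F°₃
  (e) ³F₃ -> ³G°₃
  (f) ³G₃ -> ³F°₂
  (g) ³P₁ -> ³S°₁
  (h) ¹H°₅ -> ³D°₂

7

(a) allowed
(b) allowed
(c) allowed
(d) allowed
(e) allowed
(f) allowed
(g) allowed
(h) forbidden (parity, ΔS, ΔL, ΔJ fail)
Total allowed: 7 of 8.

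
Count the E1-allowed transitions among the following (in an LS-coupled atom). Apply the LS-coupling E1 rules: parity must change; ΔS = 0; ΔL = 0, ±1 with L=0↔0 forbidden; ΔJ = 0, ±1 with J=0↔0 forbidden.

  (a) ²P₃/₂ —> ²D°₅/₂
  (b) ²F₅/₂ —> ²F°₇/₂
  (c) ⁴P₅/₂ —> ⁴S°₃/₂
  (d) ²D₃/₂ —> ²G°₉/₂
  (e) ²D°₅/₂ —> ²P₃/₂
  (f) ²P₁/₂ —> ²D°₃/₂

(a) allowed
(b) allowed
(c) allowed
(d) forbidden (ΔL, ΔJ fail)
(e) allowed
(f) allowed
Total allowed: 5 of 6.

5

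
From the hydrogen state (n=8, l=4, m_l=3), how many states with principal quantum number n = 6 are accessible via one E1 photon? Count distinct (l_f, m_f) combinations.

E1 requires Δl = ±1, so l_f ∈ {3, 5}; with 0 ≤ l_f ≤ n_f−1 = 5, the allowed l_f values are {3, 5}.
For l_f = 3: m_f ∈ {m_i−1, m_i, m_i+1} ∩ [−3, 3] = {2, 3} → 2 states.
For l_f = 5: m_f ∈ {m_i−1, m_i, m_i+1} ∩ [−5, 5] = {2, 3, 4} → 3 states.
Total: 5.

5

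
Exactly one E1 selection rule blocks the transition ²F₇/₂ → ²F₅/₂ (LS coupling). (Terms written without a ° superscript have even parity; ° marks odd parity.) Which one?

Initial level: S=1/2, L=3, J=7/2, parity even. Final level: S=1/2, L=3, J=5/2, parity even.
Parity must change: even → even — fails.
ΔS = 0: S: 1/2 → 1/2 — passes.
ΔL = 0, ±1 (not L=0↔0): L: 3 → 3, ΔL = +0 — passes.
ΔJ = 0, ±1 (not J=0↔0): J: 7/2 → 5/2, ΔJ = -1 — passes.

parity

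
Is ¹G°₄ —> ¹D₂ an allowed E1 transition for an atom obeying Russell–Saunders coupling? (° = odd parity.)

Parity must change: odd → even — passes.
ΔS = 0: S: 0 → 0 — passes.
ΔL = 0, ±1 (not L=0↔0): L: 4 → 2, ΔL = -2 — fails.
ΔJ = 0, ±1 (not J=0↔0): J: 4 → 2, ΔJ = -2 — fails.
Rule(s) violated: ΔL, ΔJ.

forbidden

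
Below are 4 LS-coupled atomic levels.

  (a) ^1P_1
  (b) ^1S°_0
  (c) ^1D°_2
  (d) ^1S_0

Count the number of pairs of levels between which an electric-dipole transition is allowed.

(a)–(b): allowed.
(a)–(c): allowed.
(a)–(d): forbidden (parity).
(b)–(c): forbidden (parity, ΔL, ΔJ).
(b)–(d): forbidden (ΔL, ΔJ).
(c)–(d): forbidden (ΔL, ΔJ).
Allowed pairs: 2 of 6.

2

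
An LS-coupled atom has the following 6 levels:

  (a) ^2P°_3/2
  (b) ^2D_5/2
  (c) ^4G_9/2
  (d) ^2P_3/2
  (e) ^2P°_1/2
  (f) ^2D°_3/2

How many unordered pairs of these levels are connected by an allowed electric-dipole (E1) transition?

(a)–(b): allowed.
(a)–(c): forbidden (ΔS, ΔL, ΔJ).
(a)–(d): allowed.
(a)–(e): forbidden (parity).
(a)–(f): forbidden (parity).
(b)–(c): forbidden (parity, ΔS, ΔL, ΔJ).
(b)–(d): forbidden (parity).
(b)–(e): forbidden (ΔJ).
(b)–(f): allowed.
(c)–(d): forbidden (parity, ΔS, ΔL, ΔJ).
(c)–(e): forbidden (ΔS, ΔL, ΔJ).
(c)–(f): forbidden (ΔS, ΔL, ΔJ).
(d)–(e): allowed.
(d)–(f): allowed.
(e)–(f): forbidden (parity).
Allowed pairs: 5 of 15.

5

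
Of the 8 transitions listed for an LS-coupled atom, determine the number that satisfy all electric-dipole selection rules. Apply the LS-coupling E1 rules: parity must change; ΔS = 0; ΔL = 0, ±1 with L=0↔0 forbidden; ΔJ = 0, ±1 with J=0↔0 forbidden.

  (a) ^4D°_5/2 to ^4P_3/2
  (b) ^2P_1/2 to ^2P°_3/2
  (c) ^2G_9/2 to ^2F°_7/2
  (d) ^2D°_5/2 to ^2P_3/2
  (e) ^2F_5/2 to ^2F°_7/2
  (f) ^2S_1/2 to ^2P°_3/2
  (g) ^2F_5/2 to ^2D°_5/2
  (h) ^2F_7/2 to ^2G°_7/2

(a) allowed
(b) allowed
(c) allowed
(d) allowed
(e) allowed
(f) allowed
(g) allowed
(h) allowed
Total allowed: 8 of 8.

8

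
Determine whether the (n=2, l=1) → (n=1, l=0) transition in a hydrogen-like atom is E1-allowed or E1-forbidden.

Initial l = 1, final l = 0, so Δl = -1. E1 requires Δl = ±1: ok.
All E1 selection rules are satisfied.

allowed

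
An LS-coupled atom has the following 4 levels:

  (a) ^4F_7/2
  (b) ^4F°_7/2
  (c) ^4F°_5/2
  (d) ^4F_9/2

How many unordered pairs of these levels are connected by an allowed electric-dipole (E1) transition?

3

(a)–(b): allowed.
(a)–(c): allowed.
(a)–(d): forbidden (parity).
(b)–(c): forbidden (parity).
(b)–(d): allowed.
(c)–(d): forbidden (ΔJ).
Allowed pairs: 3 of 6.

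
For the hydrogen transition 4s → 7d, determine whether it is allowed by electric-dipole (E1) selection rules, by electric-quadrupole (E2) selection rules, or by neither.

Δl = 2 − 0 = +2; l_i + l_f = 2.
E1 (Δl = ±1): not satisfied.
E2 (Δl = 0,±2, l_i+l_f ≥ 2): satisfied.

E2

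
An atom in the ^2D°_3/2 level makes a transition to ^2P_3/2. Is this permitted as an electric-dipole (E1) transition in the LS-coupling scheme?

ΔS = 0: S: 1/2 → 1/2 — ok.
Parity must change: odd → even — ok.
ΔJ = 0, ±1 (not J=0↔0): J: 3/2 → 3/2, ΔJ = +0 — ok.
ΔL = 0, ±1 (not L=0↔0): L: 2 → 1, ΔL = -1 — ok.
All four E1 rules are satisfied.

allowed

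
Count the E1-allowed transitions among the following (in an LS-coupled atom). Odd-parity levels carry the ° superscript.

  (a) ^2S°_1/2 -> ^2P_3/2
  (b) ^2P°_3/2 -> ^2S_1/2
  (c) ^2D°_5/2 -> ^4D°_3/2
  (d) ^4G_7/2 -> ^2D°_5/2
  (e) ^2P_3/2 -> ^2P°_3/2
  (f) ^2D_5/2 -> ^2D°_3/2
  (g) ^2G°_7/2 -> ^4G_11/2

4

(a) allowed
(b) allowed
(c) forbidden (parity, ΔS fail)
(d) forbidden (ΔS, ΔL fail)
(e) allowed
(f) allowed
(g) forbidden (ΔS, ΔJ fail)
Total allowed: 4 of 7.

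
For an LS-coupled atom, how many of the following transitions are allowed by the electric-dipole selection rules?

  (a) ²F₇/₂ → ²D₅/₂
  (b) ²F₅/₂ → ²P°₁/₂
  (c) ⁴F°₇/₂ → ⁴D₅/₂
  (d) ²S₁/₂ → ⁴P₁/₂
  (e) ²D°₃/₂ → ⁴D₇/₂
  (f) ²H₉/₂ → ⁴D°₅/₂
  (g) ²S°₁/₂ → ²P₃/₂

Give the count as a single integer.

2

(a) forbidden (parity fails)
(b) forbidden (ΔL, ΔJ fail)
(c) allowed
(d) forbidden (parity, ΔS fail)
(e) forbidden (ΔS, ΔJ fail)
(f) forbidden (ΔS, ΔL, ΔJ fail)
(g) allowed
Total allowed: 2 of 7.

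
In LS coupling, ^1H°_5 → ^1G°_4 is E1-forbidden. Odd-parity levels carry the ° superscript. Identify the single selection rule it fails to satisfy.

parity

Reading off the term symbols: S 0→0, L 5→4, J 5→4, parity odd→odd.
Parity must change: odd → odd — fails.
ΔS = 0: S: 0 → 0 — passes.
ΔL = 0, ±1 (not L=0↔0): L: 5 → 4, ΔL = -1 — passes.
ΔJ = 0, ±1 (not J=0↔0): J: 5 → 4, ΔJ = -1 — passes.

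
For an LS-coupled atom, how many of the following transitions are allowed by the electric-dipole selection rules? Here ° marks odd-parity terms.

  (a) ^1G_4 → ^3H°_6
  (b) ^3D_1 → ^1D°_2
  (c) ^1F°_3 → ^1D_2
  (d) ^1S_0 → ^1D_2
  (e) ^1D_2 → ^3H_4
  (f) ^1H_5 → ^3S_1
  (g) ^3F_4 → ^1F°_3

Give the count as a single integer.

1

(a) forbidden (ΔS, ΔJ fail)
(b) forbidden (ΔS fails)
(c) allowed
(d) forbidden (parity, ΔL, ΔJ fail)
(e) forbidden (parity, ΔS, ΔL, ΔJ fail)
(f) forbidden (parity, ΔS, ΔL, ΔJ fail)
(g) forbidden (ΔS fails)
Total allowed: 1 of 7.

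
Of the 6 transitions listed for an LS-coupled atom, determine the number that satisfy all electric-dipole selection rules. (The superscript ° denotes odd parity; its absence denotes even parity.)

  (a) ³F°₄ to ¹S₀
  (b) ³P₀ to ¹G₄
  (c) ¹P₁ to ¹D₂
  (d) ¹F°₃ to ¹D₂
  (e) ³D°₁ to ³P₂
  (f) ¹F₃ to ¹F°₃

(a) forbidden (ΔS, ΔL, ΔJ fail)
(b) forbidden (parity, ΔS, ΔL, ΔJ fail)
(c) forbidden (parity fails)
(d) allowed
(e) allowed
(f) allowed
Total allowed: 3 of 6.

3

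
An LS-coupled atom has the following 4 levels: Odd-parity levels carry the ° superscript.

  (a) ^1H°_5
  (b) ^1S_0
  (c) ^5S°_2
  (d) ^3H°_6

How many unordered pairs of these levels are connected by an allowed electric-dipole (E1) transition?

0

(a)–(b): forbidden (ΔL, ΔJ).
(a)–(c): forbidden (parity, ΔS, ΔL, ΔJ).
(a)–(d): forbidden (parity, ΔS).
(b)–(c): forbidden (ΔS, ΔL, ΔJ).
(b)–(d): forbidden (ΔS, ΔL, ΔJ).
(c)–(d): forbidden (parity, ΔS, ΔL, ΔJ).
Allowed pairs: 0 of 6.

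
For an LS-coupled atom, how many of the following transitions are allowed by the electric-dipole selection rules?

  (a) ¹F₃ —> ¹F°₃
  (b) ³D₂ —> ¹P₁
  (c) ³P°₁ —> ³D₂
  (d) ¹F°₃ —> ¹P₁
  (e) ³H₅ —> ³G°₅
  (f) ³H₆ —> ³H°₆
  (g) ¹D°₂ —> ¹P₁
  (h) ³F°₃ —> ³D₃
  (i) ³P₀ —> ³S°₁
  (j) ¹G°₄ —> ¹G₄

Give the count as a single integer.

(a) allowed
(b) forbidden (parity, ΔS fail)
(c) allowed
(d) forbidden (ΔL, ΔJ fail)
(e) allowed
(f) allowed
(g) allowed
(h) allowed
(i) allowed
(j) allowed
Total allowed: 8 of 10.

8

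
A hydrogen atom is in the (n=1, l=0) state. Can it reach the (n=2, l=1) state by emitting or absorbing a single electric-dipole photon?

Initial l = 0, final l = 1, so Δl = +1. E1 requires Δl = ±1: passes.
All E1 selection rules are satisfied.

allowed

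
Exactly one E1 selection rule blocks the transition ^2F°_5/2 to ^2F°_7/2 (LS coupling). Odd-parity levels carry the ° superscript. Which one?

parity

Parity must change: odd → odd — violated.
ΔS = 0: S: 1/2 → 1/2 — satisfied.
ΔL = 0, ±1 (not L=0↔0): L: 3 → 3, ΔL = +0 — satisfied.
ΔJ = 0, ±1 (not J=0↔0): J: 5/2 → 7/2, ΔJ = +1 — satisfied.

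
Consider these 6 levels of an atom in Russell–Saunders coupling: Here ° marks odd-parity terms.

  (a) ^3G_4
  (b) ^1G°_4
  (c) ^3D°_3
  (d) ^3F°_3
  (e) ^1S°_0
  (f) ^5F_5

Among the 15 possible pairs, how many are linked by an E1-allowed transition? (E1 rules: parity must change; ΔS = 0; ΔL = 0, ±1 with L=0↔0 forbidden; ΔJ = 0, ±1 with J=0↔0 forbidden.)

1

(a)–(b): forbidden (ΔS).
(a)–(c): forbidden (ΔL).
(a)–(d): allowed.
(a)–(e): forbidden (ΔS, ΔL, ΔJ).
(a)–(f): forbidden (parity, ΔS).
(b)–(c): forbidden (parity, ΔS, ΔL).
(b)–(d): forbidden (parity, ΔS).
(b)–(e): forbidden (parity, ΔL, ΔJ).
(b)–(f): forbidden (ΔS).
(c)–(d): forbidden (parity).
(c)–(e): forbidden (parity, ΔS, ΔL, ΔJ).
(c)–(f): forbidden (ΔS, ΔJ).
(d)–(e): forbidden (parity, ΔS, ΔL, ΔJ).
(d)–(f): forbidden (ΔS, ΔJ).
(e)–(f): forbidden (ΔS, ΔL, ΔJ).
Allowed pairs: 1 of 15.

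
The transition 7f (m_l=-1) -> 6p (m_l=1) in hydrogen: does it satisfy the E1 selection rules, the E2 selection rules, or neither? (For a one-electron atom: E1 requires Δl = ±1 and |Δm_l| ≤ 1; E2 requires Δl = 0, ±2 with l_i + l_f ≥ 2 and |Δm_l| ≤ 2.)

Δl = 1 − 3 = -2; l_i + l_f = 4.
Δm_l = +2.
E1 (Δl = ±1, |Δm_l| ≤ 1): not satisfied.
E2 (Δl = 0,±2, l_i+l_f ≥ 2, |Δm_l| ≤ 2): satisfied.

E2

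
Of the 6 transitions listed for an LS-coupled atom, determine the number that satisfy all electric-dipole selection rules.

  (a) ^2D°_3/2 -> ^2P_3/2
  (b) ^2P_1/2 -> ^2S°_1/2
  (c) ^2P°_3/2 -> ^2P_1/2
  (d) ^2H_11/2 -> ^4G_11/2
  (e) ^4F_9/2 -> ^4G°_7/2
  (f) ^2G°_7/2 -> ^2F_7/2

5

(a) allowed
(b) allowed
(c) allowed
(d) forbidden (parity, ΔS fail)
(e) allowed
(f) allowed
Total allowed: 5 of 6.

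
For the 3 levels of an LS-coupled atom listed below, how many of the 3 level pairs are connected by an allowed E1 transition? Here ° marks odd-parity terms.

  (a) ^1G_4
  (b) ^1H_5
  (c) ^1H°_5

(a)–(b): forbidden (parity).
(a)–(c): allowed.
(b)–(c): allowed.
Allowed pairs: 2 of 3.

2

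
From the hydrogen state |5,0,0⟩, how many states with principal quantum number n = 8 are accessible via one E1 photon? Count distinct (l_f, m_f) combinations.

E1 requires Δl = ±1, so l_f ∈ {-1, 1}; with 0 ≤ l_f ≤ n_f−1 = 7, the allowed l_f values are {1}.
For l_f = 1: m_f ∈ {m_i−1, m_i, m_i+1} ∩ [−1, 1] = {-1, 0, 1} → 3 states.
Total: 3.

3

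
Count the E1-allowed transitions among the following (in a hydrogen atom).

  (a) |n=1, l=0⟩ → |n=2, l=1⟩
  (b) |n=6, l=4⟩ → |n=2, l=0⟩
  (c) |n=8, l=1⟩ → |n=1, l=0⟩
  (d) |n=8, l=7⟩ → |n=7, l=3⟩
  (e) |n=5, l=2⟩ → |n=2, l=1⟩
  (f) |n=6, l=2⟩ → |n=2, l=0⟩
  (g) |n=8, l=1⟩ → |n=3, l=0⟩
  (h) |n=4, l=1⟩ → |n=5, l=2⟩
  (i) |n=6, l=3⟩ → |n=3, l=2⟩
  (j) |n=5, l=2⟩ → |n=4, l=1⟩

(a) allowed
(b) forbidden — Δl = -4 (E1 requires Δl = ±1)
(c) allowed
(d) forbidden — Δl = -4 (E1 requires Δl = ±1)
(e) allowed
(f) forbidden — Δl = -2 (E1 requires Δl = ±1)
(g) allowed
(h) allowed
(i) allowed
(j) allowed
Total allowed: 7 of 10.

7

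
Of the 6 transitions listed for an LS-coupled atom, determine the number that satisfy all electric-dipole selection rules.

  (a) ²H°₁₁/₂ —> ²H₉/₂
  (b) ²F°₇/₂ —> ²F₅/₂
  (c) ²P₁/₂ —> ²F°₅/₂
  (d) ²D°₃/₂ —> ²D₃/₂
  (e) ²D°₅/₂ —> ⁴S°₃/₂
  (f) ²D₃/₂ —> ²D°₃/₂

4

(a) allowed
(b) allowed
(c) forbidden (ΔL, ΔJ fail)
(d) allowed
(e) forbidden (parity, ΔS, ΔL fail)
(f) allowed
Total allowed: 4 of 6.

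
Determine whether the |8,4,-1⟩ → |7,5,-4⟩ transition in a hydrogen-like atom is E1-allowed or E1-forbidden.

forbidden

l: 4 → 5 (Δl = +1). Δl = ±1 satisfied.
Δm_l = -4 − (-1) = -3. E1 requires Δm_l = 0, ±1: violated.
The transition is electric-dipole forbidden.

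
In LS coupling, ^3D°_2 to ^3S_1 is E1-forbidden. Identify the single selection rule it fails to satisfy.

the ΔL = 0, ±1 rule

Initial level: S=1, L=2, J=2, parity odd. Final level: S=1, L=0, J=1, parity even.
Parity must change: odd → even — satisfied.
ΔS = 0: S: 1 → 1 — satisfied.
ΔL = 0, ±1 (not L=0↔0): L: 2 → 0, ΔL = -2 — violated.
ΔJ = 0, ±1 (not J=0↔0): J: 2 → 1, ΔJ = -1 — satisfied.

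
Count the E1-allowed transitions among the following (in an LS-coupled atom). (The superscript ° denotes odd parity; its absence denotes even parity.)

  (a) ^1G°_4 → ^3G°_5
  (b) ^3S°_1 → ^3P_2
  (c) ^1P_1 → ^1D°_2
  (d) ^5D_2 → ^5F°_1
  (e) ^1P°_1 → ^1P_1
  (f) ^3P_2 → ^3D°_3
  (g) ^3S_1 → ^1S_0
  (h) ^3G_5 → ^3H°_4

(a) forbidden (parity, ΔS fail)
(b) allowed
(c) allowed
(d) allowed
(e) allowed
(f) allowed
(g) forbidden (parity, ΔS, ΔL fail)
(h) allowed
Total allowed: 6 of 8.

6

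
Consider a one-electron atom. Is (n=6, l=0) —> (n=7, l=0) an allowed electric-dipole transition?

forbidden

Δl = 0 − 0 = +0; the E1 rule Δl = ±1 is fails.
The transition is electric-dipole forbidden.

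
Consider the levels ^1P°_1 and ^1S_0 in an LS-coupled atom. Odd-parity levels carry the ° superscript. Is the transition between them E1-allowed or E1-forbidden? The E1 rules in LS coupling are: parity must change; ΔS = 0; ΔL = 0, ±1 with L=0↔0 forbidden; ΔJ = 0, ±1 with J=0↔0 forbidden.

allowed

Reading off the term symbols: S 0→0, L 1→0, J 1→0, parity odd→even.
Parity must change: odd → even — passes.
ΔS = 0: S: 0 → 0 — passes.
ΔL = 0, ±1 (not L=0↔0): L: 1 → 0, ΔL = -1 — passes.
ΔJ = 0, ±1 (not J=0↔0): J: 1 → 0, ΔJ = -1 — passes.
All four E1 rules are satisfied.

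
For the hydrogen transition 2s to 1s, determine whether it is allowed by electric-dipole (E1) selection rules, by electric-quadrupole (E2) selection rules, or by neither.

neither

Δl = 0 − 0 = +0; l_i + l_f = 0.
E1 (Δl = ±1): not satisfied.
E2 (Δl = 0,±2, l_i+l_f ≥ 2): not satisfied.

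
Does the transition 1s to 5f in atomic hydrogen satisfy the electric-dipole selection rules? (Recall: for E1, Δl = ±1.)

Δl = 3 − 0 = +3; the E1 rule Δl = ±1 is ✗.
The transition is electric-dipole forbidden.

forbidden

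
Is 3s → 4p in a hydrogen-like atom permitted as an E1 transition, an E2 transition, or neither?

Δl = 1 − 0 = +1; l_i + l_f = 1.
E1 (Δl = ±1): satisfied.
E2 (Δl = 0,±2, l_i+l_f ≥ 2): not satisfied.

E1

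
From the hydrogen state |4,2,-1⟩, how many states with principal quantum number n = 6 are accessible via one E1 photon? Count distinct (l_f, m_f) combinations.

E1 requires Δl = ±1, so l_f ∈ {1, 3}; with 0 ≤ l_f ≤ n_f−1 = 5, the allowed l_f values are {1, 3}.
For l_f = 1: m_f ∈ {m_i−1, m_i, m_i+1} ∩ [−1, 1] = {-1, 0} → 2 states.
For l_f = 3: m_f ∈ {m_i−1, m_i, m_i+1} ∩ [−3, 3] = {-2, -1, 0} → 3 states.
Total: 5.

5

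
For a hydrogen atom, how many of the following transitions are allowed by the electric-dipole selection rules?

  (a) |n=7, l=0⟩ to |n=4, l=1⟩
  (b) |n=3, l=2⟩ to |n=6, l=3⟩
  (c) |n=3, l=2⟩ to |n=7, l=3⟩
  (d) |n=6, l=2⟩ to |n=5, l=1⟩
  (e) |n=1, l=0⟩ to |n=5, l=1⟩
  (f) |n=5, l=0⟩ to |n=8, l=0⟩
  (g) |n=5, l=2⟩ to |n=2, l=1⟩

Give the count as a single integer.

(a) allowed
(b) allowed
(c) allowed
(d) allowed
(e) allowed
(f) forbidden — Δl = +0 (E1 requires Δl = ±1)
(g) allowed
Total allowed: 6 of 7.

6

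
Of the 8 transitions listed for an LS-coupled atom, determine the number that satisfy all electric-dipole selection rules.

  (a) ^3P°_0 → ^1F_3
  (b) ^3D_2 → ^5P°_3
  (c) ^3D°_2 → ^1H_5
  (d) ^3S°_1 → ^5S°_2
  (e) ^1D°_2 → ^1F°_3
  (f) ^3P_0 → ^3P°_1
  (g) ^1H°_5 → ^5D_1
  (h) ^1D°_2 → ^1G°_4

(a) forbidden (ΔS, ΔL, ΔJ fail)
(b) forbidden (ΔS fails)
(c) forbidden (ΔS, ΔL, ΔJ fail)
(d) forbidden (parity, ΔS, ΔL fail)
(e) forbidden (parity fails)
(f) allowed
(g) forbidden (ΔS, ΔL, ΔJ fail)
(h) forbidden (parity, ΔL, ΔJ fail)
Total allowed: 1 of 8.

1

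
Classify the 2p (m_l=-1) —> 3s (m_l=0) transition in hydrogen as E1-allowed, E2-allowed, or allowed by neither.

E1

Δl = 0 − 1 = -1; l_i + l_f = 1.
Δm_l = +1.
E1 (Δl = ±1, |Δm_l| ≤ 1): satisfied.
E2 (Δl = 0,±2, l_i+l_f ≥ 2, |Δm_l| ≤ 2): not satisfied.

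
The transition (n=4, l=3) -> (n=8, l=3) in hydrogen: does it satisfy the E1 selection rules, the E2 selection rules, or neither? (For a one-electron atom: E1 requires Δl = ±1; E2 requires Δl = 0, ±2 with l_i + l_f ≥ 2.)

E2

Δl = 3 − 3 = +0; l_i + l_f = 6.
E1 (Δl = ±1): not satisfied.
E2 (Δl = 0,±2, l_i+l_f ≥ 2): satisfied.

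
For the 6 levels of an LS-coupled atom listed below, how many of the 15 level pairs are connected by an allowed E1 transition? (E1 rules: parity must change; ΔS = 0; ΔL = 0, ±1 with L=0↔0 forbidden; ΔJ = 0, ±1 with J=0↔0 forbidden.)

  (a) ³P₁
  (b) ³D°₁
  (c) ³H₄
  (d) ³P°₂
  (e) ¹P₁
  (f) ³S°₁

(a)–(b): allowed.
(a)–(c): forbidden (parity, ΔL, ΔJ).
(a)–(d): allowed.
(a)–(e): forbidden (parity, ΔS).
(a)–(f): allowed.
(b)–(c): forbidden (ΔL, ΔJ).
(b)–(d): forbidden (parity).
(b)–(e): forbidden (ΔS).
(b)–(f): forbidden (parity, ΔL).
(c)–(d): forbidden (ΔL, ΔJ).
(c)–(e): forbidden (parity, ΔS, ΔL, ΔJ).
(c)–(f): forbidden (ΔL, ΔJ).
(d)–(e): forbidden (ΔS).
(d)–(f): forbidden (parity).
(e)–(f): forbidden (ΔS).
Allowed pairs: 3 of 15.

3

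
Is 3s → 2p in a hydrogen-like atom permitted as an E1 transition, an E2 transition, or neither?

E1

Δl = 1 − 0 = +1; l_i + l_f = 1.
E1 (Δl = ±1): satisfied.
E2 (Δl = 0,±2, l_i+l_f ≥ 2): not satisfied.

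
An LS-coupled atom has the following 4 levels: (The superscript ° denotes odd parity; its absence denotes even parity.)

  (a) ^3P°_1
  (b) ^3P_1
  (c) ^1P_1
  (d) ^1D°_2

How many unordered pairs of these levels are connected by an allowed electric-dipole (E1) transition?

2

(a)–(b): allowed.
(a)–(c): forbidden (ΔS).
(a)–(d): forbidden (parity, ΔS).
(b)–(c): forbidden (parity, ΔS).
(b)–(d): forbidden (ΔS).
(c)–(d): allowed.
Allowed pairs: 2 of 6.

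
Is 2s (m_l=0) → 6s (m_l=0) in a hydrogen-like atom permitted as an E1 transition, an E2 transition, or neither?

neither

Δl = 0 − 0 = +0; l_i + l_f = 0.
Δm_l = +0.
E1 (Δl = ±1, |Δm_l| ≤ 1): not satisfied.
E2 (Δl = 0,±2, l_i+l_f ≥ 2, |Δm_l| ≤ 2): not satisfied.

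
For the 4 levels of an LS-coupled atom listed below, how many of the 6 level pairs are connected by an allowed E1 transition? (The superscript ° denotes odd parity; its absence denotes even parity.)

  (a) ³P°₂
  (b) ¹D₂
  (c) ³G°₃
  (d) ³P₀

0

(a)–(b): forbidden (ΔS).
(a)–(c): forbidden (parity, ΔL).
(a)–(d): forbidden (ΔJ).
(b)–(c): forbidden (ΔS, ΔL).
(b)–(d): forbidden (parity, ΔS, ΔJ).
(c)–(d): forbidden (ΔL, ΔJ).
Allowed pairs: 0 of 6.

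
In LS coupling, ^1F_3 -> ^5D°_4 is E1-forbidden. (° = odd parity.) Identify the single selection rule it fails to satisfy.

ΔJ = 0, ±1 (not J=0↔0): J: 3 → 4, ΔJ = +1 — satisfied.
Parity must change: even → odd — satisfied.
ΔS = 0: S: 0 → 2 — violated.
ΔL = 0, ±1 (not L=0↔0): L: 3 → 2, ΔL = -1 — satisfied.

the ΔS = 0 rule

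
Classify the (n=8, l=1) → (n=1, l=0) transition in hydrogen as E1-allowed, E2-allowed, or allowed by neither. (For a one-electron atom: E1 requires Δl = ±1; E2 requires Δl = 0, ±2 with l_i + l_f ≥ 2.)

Δl = 0 − 1 = -1; l_i + l_f = 1.
E1 (Δl = ±1): satisfied.
E2 (Δl = 0,±2, l_i+l_f ≥ 2): not satisfied.

E1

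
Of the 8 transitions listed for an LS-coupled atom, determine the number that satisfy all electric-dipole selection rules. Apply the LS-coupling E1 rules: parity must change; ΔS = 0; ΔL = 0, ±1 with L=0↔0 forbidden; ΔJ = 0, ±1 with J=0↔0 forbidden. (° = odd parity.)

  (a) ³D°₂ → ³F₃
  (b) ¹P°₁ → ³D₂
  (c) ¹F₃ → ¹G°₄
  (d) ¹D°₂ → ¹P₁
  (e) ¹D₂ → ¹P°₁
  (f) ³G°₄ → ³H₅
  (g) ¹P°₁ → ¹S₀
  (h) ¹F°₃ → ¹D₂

(a) allowed
(b) forbidden (ΔS fails)
(c) allowed
(d) allowed
(e) allowed
(f) allowed
(g) allowed
(h) allowed
Total allowed: 7 of 8.

7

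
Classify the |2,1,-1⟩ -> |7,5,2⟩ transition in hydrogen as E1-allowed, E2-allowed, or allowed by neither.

Δl = 5 − 1 = +4; l_i + l_f = 6.
Δm_l = +3.
E1 (Δl = ±1, |Δm_l| ≤ 1): not satisfied.
E2 (Δl = 0,±2, l_i+l_f ≥ 2, |Δm_l| ≤ 2): not satisfied.

neither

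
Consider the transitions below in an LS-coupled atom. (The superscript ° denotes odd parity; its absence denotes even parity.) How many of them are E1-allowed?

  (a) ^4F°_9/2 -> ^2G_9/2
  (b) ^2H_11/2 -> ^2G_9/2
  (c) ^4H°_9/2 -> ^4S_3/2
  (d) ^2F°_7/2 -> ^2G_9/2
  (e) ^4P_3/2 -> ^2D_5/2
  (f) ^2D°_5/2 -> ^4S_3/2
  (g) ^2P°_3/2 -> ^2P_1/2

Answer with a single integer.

2

(a) forbidden (ΔS fails)
(b) forbidden (parity fails)
(c) forbidden (ΔL, ΔJ fail)
(d) allowed
(e) forbidden (parity, ΔS fail)
(f) forbidden (ΔS, ΔL fail)
(g) allowed
Total allowed: 2 of 7.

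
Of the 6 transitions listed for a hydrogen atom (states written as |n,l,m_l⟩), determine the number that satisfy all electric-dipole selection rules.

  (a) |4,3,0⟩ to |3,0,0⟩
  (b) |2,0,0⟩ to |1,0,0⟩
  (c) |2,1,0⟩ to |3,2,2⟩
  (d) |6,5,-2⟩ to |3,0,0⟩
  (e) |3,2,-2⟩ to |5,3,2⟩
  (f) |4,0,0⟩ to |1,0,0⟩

0

(a) forbidden — Δl = -3 (E1 requires Δl = ±1)
(b) forbidden — Δl = +0 (E1 requires Δl = ±1)
(c) forbidden — Δm_l = +2 (E1 requires Δm_l = 0, ±1)
(d) forbidden — Δl = -5 (E1 requires Δl = ±1); Δm_l = +2 (E1 requires Δm_l = 0, ±1)
(e) forbidden — Δm_l = +4 (E1 requires Δm_l = 0, ±1)
(f) forbidden — Δl = +0 (E1 requires Δl = ±1)
Total allowed: 0 of 6.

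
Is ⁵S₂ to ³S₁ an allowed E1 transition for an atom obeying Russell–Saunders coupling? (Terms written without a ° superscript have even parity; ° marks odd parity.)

ΔJ = 0, ±1 (not J=0↔0): J: 2 → 1, ΔJ = -1 — ✓.
ΔS = 0: S: 2 → 1 — ✗.
ΔL = 0, ±1 (not L=0↔0): L: 0 → 0, ΔL = +0 — ✗.
Parity must change: even → even — ✗.
Rule(s) violated: parity, ΔS, ΔL.

forbidden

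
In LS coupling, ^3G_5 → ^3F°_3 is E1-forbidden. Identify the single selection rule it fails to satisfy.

the ΔJ = 0, ±1 rule

Parity must change: even → odd — ✓.
ΔS = 0: S: 1 → 1 — ✓.
ΔL = 0, ±1 (not L=0↔0): L: 4 → 3, ΔL = -1 — ✓.
ΔJ = 0, ±1 (not J=0↔0): J: 5 → 3, ΔJ = -2 — ✗.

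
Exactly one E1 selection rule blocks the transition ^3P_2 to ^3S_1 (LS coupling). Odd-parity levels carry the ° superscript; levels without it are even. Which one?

parity

Initial level: S=1, L=1, J=2, parity even. Final level: S=1, L=0, J=1, parity even.
ΔJ = 0, ±1 (not J=0↔0): J: 2 → 1, ΔJ = -1 — ✓.
Parity must change: even → even — ✗.
ΔS = 0: S: 1 → 1 — ✓.
ΔL = 0, ±1 (not L=0↔0): L: 1 → 0, ΔL = -1 — ✓.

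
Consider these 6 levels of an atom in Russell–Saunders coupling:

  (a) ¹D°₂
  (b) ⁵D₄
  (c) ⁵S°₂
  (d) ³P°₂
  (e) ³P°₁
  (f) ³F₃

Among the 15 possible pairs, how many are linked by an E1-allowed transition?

0

(a)–(b): forbidden (ΔS, ΔJ).
(a)–(c): forbidden (parity, ΔS, ΔL).
(a)–(d): forbidden (parity, ΔS).
(a)–(e): forbidden (parity, ΔS).
(a)–(f): forbidden (ΔS).
(b)–(c): forbidden (ΔL, ΔJ).
(b)–(d): forbidden (ΔS, ΔJ).
(b)–(e): forbidden (ΔS, ΔJ).
(b)–(f): forbidden (parity, ΔS).
(c)–(d): forbidden (parity, ΔS).
(c)–(e): forbidden (parity, ΔS).
(c)–(f): forbidden (ΔS, ΔL).
(d)–(e): forbidden (parity).
(d)–(f): forbidden (ΔL).
(e)–(f): forbidden (ΔL, ΔJ).
Allowed pairs: 0 of 15.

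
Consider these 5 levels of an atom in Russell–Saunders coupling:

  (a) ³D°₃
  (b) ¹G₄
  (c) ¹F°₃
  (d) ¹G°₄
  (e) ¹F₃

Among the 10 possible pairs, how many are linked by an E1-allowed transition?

4

(a)–(b): forbidden (ΔS, ΔL).
(a)–(c): forbidden (parity, ΔS).
(a)–(d): forbidden (parity, ΔS, ΔL).
(a)–(e): forbidden (ΔS).
(b)–(c): allowed.
(b)–(d): allowed.
(b)–(e): forbidden (parity).
(c)–(d): forbidden (parity).
(c)–(e): allowed.
(d)–(e): allowed.
Allowed pairs: 4 of 10.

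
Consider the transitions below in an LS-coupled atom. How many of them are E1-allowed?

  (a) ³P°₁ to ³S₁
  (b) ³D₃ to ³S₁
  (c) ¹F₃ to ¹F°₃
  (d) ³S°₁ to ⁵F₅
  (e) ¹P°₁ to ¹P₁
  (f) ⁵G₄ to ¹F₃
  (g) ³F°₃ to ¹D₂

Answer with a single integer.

(a) allowed
(b) forbidden (parity, ΔL, ΔJ fail)
(c) allowed
(d) forbidden (ΔS, ΔL, ΔJ fail)
(e) allowed
(f) forbidden (parity, ΔS fail)
(g) forbidden (ΔS fails)
Total allowed: 3 of 7.

3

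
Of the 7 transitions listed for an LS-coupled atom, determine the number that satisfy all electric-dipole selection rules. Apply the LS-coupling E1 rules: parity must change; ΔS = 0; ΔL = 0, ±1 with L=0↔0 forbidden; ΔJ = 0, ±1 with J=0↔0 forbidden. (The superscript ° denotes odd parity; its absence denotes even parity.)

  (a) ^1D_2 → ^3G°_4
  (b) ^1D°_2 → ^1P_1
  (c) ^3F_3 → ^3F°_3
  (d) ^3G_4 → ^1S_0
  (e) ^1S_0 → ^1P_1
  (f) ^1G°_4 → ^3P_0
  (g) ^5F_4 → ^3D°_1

2

(a) forbidden (ΔS, ΔL, ΔJ fail)
(b) allowed
(c) allowed
(d) forbidden (parity, ΔS, ΔL, ΔJ fail)
(e) forbidden (parity fails)
(f) forbidden (ΔS, ΔL, ΔJ fail)
(g) forbidden (ΔS, ΔJ fail)
Total allowed: 2 of 7.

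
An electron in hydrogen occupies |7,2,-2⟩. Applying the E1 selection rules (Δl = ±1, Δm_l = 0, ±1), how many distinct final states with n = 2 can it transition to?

E1 requires Δl = ±1, so l_f ∈ {1, 3}; with 0 ≤ l_f ≤ n_f−1 = 1, the allowed l_f values are {1}.
For l_f = 1: m_f ∈ {m_i−1, m_i, m_i+1} ∩ [−1, 1] = {-1} → 1 state.
Total: 1.

1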